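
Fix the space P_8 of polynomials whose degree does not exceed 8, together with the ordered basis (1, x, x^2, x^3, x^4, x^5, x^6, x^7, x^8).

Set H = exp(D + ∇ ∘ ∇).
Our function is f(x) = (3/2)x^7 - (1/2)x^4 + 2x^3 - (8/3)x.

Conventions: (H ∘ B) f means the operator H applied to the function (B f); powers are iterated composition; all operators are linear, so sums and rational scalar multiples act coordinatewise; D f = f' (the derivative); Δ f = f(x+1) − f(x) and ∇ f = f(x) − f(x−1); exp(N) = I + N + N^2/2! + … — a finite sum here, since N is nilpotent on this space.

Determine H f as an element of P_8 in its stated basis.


order-1 term: (21/2)x^6 + 63x^5 - 315x^4 + 733x^3 - 945x^2 + 675x - 632/3
order-2 term: (63/2)x^5 + 315x^4 - 630x^3 - 1578x^2 + 6294x - 5631
order-3 term: (105/2)x^4 + 630x^3 - 4097x + 3461
order-4 term: (105/2)x^3 + 630x^2 + 630x - 3571/2
order-5 term: (63/2)x^2 + 315x + 315
order-6 term: (21/2)x + 63
order-7 term: 3/2
the series for exp(D + ∇ ∘ ∇) f terminates at order 7
exp(D + ∇ ∘ ∇) f = (3/2)x^7 + (21/2)x^6 + (189/2)x^5 + 52x^4 + (1575/2)x^3 - (3723/2)x^2 + (22949/6)x - 11360/3

the image equals g(x) = (3/2)x^7 + (21/2)x^6 + (189/2)x^5 + 52x^4 + (1575/2)x^3 - (3723/2)x^2 + (22949/6)x - 11360/3


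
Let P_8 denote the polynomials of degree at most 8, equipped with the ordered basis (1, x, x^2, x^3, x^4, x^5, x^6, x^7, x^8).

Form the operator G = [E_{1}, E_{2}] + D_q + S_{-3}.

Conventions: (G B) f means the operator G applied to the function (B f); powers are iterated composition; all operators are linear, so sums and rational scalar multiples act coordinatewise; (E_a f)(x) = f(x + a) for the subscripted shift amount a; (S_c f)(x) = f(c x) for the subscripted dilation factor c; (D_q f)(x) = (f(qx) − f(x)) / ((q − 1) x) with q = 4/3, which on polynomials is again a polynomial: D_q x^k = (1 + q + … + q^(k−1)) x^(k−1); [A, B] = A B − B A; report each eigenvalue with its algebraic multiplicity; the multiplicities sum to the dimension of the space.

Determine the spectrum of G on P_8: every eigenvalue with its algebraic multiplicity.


image of 1: 1
image of x: -3x + 1
image of x^2: 9x^2 + (7/3)x
image of x^3: -27x^3 + (37/9)x^2
image of x^4: 81x^4 + (175/27)x^3
image of x^5: -243x^5 + (781/81)x^4
image of x^6: 729x^6 + (3367/243)x^5
image of x^7: -2187x^7 + (14197/729)x^6
image of x^8: 6561x^8 + (58975/2187)x^7
the matrix is upper triangular; its diagonal is (1, -3, 9, -27, 81, -243, 729, -2187, 6561)
for a triangular matrix the eigenvalues are the diagonal entries, with algebraic multiplicity their repetition count

λ = -2187 (multiplicity 1), λ = -243 (multiplicity 1), λ = -27 (multiplicity 1), λ = -3 (multiplicity 1), λ = 1 (multiplicity 1), λ = 9 (multiplicity 1), λ = 81 (multiplicity 1), λ = 729 (multiplicity 1), λ = 6561 (multiplicity 1)


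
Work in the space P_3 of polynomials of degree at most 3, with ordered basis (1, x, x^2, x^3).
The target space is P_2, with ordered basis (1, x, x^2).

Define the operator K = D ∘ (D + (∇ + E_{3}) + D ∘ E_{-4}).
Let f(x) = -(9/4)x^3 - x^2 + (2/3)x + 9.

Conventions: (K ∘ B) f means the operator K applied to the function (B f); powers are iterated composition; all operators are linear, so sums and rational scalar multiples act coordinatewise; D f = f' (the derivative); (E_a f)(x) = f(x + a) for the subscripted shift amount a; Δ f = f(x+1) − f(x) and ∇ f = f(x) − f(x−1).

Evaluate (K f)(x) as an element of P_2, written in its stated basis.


g(x) = -(27/4)x^2 - 83x - 34/3

D f = -(27/4)x^2 - 2x + 2/3
∇ f = -(27/4)x^2 + (19/4)x - 7/12
E_{3} f = -(9/4)x^3 - (85/4)x^2 - (793/12)x - 235/4
(∇ + E_{3}) f = -(9/4)x^3 - 28x^2 - (184/3)x - 178/3
E_{-4} f = -(9/4)x^3 + 26x^2 - (298/3)x + 403/3
D E_{-4} f = -(27/4)x^2 + 52x - 298/3
(D + (∇ + E_{3}) + D ∘ E_{-4}) f = -(9/4)x^3 - (83/2)x^2 - (34/3)x - 158
D (D + (∇ + E_{3}) + D ∘ E_{-4}) f = -(27/4)x^2 - 83x - 34/3


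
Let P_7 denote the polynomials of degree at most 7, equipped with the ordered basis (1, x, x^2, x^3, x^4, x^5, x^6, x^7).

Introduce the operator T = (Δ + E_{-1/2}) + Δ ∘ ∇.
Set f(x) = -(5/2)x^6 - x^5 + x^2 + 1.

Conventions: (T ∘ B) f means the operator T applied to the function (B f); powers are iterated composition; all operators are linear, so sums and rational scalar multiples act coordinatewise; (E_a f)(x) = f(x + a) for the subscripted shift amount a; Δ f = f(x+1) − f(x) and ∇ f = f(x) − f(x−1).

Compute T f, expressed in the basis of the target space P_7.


Δ f = -15x^5 - (85/2)x^4 - 60x^3 - (95/2)x^2 - 18x - 5/2
E_{-1/2} f = -(5/2)x^6 + (13/2)x^5 - (55/8)x^4 + (15/4)x^3 - (3/32)x^2 - (27/32)x + 159/128
(Δ + E_{-1/2}) f = -(5/2)x^6 - (17/2)x^5 - (395/8)x^4 - (225/4)x^3 - (1523/32)x^2 - (603/32)x - 161/128
∇ f = -15x^5 + (65/2)x^4 - 40x^3 + (55/2)x^2 - 8x + 1/2
Δ ∇ f = -75x^4 - 20x^3 - 75x^2 - 10x - 3
((Δ + E_{-1/2}) + Δ ∘ ∇) f = -(5/2)x^6 - (17/2)x^5 - (995/8)x^4 - (305/4)x^3 - (3923/32)x^2 - (923/32)x - 545/128

the image equals g(x) = -(5/2)x^6 - (17/2)x^5 - (995/8)x^4 - (305/4)x^3 - (3923/32)x^2 - (923/32)x - 545/128


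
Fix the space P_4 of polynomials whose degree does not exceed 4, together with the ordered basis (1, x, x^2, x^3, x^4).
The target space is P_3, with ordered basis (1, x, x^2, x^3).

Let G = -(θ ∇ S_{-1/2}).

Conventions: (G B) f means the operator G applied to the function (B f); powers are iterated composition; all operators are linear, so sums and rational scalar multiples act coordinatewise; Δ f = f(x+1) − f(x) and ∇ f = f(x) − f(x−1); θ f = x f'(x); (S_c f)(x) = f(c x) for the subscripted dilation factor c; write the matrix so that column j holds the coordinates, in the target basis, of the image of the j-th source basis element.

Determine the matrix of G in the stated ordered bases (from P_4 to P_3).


the matrix is [[0, 0, 0, 0, 0]; [0, 0, -1/2, -3/8, -1/4]; [0, 0, 0, 3/4, 3/4]; [0, 0, 0, 0, -3/4]] (rows listed top to bottom)

image of 1: 0
image of x: 0
image of x^2: -(1/2)x
image of x^3: (3/4)x^2 - (3/8)x
image of x^4: -(3/4)x^3 + (3/4)x^2 - (1/4)x
each image's coordinates form column j of the matrix


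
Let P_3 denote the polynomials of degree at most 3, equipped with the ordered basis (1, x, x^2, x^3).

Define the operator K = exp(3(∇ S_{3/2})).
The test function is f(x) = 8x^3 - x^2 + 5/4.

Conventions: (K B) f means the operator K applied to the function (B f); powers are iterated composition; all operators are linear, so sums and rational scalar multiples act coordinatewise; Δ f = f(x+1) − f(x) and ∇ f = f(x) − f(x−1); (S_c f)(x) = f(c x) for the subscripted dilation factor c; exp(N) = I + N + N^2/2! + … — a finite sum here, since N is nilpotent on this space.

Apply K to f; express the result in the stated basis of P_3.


the result is g(x) = 8x^3 + 242x^2 + (5535/4)x + 9217/8

order-1 term: 243x^2 - (513/2)x + 351/4
order-2 term: (6561/4)x - 5589/4
order-3 term: 19683/8
the series for exp(3(∇ S_{3/2})) f terminates at order 3
exp(3(∇ S_{3/2})) f = 8x^3 + 242x^2 + (5535/4)x + 9217/8


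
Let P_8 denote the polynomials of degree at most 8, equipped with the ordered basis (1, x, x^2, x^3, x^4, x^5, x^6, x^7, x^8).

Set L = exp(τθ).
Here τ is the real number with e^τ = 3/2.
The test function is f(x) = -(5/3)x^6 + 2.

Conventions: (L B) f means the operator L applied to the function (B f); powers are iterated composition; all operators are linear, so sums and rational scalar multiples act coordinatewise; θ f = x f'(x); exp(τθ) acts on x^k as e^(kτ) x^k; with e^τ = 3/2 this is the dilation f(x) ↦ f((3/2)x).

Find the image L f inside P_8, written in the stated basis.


the result is g(x) = -(1215/64)x^6 + 2

exp(τθ) x^k = e^(kτ) x^k; with e^τ = 3/2 this sends x^k to (3/2)^k x^k
x^6 ↦ 729/64 x^6
applying this coordinatewise to f: exp(τθ) f = -(1215/64)x^6 + 2


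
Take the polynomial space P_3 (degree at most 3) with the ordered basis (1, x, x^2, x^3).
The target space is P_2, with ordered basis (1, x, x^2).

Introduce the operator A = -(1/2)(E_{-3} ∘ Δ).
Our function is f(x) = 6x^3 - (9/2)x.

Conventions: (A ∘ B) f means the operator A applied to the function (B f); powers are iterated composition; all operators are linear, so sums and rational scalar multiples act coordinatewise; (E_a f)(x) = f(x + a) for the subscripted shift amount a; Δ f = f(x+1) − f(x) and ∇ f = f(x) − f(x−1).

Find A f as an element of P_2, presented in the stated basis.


g(x) = -9x^2 + 45x - 219/4

Δ f = 18x^2 + 18x + 3/2
E_{-3} Δ f = 18x^2 - 90x + 219/2
(-(1/2)(E_{-3} ∘ Δ)) f = -9x^2 + 45x - 219/4


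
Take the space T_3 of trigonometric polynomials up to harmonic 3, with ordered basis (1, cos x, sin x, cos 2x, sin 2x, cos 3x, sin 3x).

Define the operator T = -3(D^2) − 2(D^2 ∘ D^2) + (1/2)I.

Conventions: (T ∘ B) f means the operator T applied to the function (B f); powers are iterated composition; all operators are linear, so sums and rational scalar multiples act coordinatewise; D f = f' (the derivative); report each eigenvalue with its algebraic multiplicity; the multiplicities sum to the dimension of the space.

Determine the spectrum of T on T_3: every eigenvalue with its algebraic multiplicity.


λ = -269/2 (multiplicity 2), λ = -39/2 (multiplicity 2), λ = 1/2 (multiplicity 1), λ = 3/2 (multiplicity 2)

image of 1: 1/2
image of cos x: (3/2)cos x
image of sin x: (3/2)sin x
image of cos 2x: -(39/2)cos 2x
image of sin 2x: -(39/2)sin 2x
image of cos 3x: -(269/2)cos 3x
image of sin 3x: -(269/2)sin 3x
the matrix is diagonal; its diagonal is (1/2, 3/2, 3/2, -39/2, -39/2, -269/2, -269/2)
for a triangular matrix the eigenvalues are the diagonal entries, with algebraic multiplicity their repetition count


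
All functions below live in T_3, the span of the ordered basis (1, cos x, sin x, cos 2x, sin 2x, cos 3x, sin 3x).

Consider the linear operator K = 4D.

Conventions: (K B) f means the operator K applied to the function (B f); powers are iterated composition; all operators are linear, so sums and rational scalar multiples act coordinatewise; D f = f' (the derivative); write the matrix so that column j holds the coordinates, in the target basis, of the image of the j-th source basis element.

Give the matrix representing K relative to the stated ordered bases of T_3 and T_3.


image of 1: 0
image of cos x: -4sin x
image of sin x: 4cos x
image of cos 2x: -8sin 2x
image of sin 2x: 8cos 2x
image of cos 3x: -12sin 3x
image of sin 3x: 12cos 3x
each image's coordinates form column j of the matrix

the matrix is [[0, 0, 0, 0, 0, 0, 0]; [0, 0, 4, 0, 0, 0, 0]; [0, -4, 0, 0, 0, 0, 0]; [0, 0, 0, 0, 8, 0, 0]; [0, 0, 0, -8, 0, 0, 0]; [0, 0, 0, 0, 0, 0, 12]; [0, 0, 0, 0, 0, -12, 0]] (rows listed top to bottom)


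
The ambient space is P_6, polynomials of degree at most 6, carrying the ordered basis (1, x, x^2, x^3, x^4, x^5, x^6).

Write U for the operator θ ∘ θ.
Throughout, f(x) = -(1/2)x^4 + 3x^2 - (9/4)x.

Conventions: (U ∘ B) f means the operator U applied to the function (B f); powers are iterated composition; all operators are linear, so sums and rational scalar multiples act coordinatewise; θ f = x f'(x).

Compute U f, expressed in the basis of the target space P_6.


θ f = -2x^4 + 6x^2 - (9/4)x
θ θ f = -8x^4 + 12x^2 - (9/4)x

the image equals g(x) = -8x^4 + 12x^2 - (9/4)x


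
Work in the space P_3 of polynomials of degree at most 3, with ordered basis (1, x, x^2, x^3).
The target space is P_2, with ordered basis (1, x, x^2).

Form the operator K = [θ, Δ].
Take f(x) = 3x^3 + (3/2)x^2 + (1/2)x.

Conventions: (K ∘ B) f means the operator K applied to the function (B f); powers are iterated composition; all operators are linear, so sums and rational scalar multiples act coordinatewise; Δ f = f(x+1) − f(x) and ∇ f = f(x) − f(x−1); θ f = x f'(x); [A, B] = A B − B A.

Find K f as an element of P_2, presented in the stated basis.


Δ f = 9x^2 + 12x + 5
θ Δ f = 18x^2 + 12x
θ f = 9x^3 + 3x^2 + (1/2)x
Δ θ f = 27x^2 + 33x + 25/2
[θ, Δ] f = -9x^2 - 21x - 25/2

g(x) = -9x^2 - 21x - 25/2


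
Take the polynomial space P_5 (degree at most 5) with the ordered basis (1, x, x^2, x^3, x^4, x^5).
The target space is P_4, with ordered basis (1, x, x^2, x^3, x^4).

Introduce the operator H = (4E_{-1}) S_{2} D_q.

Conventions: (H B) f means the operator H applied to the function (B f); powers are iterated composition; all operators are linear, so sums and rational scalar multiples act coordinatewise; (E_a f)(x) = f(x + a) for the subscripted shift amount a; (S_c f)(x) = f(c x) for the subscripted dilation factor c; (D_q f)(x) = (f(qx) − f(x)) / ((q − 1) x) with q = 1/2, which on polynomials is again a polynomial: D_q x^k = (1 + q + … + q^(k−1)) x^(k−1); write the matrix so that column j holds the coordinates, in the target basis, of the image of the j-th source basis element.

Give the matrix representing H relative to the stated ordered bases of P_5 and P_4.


image of 1: 0
image of x: 4
image of x^2: 12x - 12
image of x^3: 28x^2 - 56x + 28
image of x^4: 60x^3 - 180x^2 + 180x - 60
image of x^5: 124x^4 - 496x^3 + 744x^2 - 496x + 124
each image's coordinates form column j of the matrix

the matrix is [[0, 4, -12, 28, -60, 124]; [0, 0, 12, -56, 180, -496]; [0, 0, 0, 28, -180, 744]; [0, 0, 0, 0, 60, -496]; [0, 0, 0, 0, 0, 124]] (rows listed top to bottom)


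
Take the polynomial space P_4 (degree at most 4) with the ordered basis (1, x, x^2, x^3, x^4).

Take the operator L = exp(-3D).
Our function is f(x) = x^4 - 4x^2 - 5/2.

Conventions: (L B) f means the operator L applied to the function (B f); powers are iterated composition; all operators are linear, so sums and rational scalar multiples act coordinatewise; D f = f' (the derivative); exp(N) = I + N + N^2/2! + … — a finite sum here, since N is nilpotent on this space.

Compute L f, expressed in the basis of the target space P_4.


the result is g(x) = x^4 - 12x^3 + 50x^2 - 84x + 85/2

order-1 term: -12x^3 + 24x
order-2 term: 54x^2 - 36
order-3 term: -108x
order-4 term: 81
the series for exp(-3D) f terminates at order 4
exp(-3D) f = x^4 - 12x^3 + 50x^2 - 84x + 85/2


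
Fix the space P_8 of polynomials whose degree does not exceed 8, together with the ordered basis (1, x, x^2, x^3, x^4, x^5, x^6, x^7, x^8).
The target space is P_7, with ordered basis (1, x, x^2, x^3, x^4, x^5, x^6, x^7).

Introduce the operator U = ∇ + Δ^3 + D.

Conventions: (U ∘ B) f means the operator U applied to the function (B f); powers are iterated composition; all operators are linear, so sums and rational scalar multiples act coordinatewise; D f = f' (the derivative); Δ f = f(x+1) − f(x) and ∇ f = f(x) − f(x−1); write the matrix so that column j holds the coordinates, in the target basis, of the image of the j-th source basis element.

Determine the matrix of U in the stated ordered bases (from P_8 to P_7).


image of 1: 0
image of x: 2
image of x^2: 4x - 1
image of x^3: 6x^2 - 3x + 7
image of x^4: 8x^3 - 6x^2 + 28x + 35
image of x^5: 10x^4 - 10x^3 + 70x^2 + 175x + 151
image of x^6: 12x^5 - 15x^4 + 140x^3 + 525x^2 + 906x + 539
image of x^7: 14x^6 - 21x^5 + 245x^4 + 1225x^3 + 3171x^2 + 3773x + 1807
image of x^8: 16x^7 - 28x^6 + 392x^5 + 2450x^4 + 8456x^3 + 15092x^2 + 14456x + 5795
each image's coordinates form column j of the matrix

the matrix is [[0, 2, -1, 7, 35, 151, 539, 1807, 5795]; [0, 0, 4, -3, 28, 175, 906, 3773, 14456]; [0, 0, 0, 6, -6, 70, 525, 3171, 15092]; [0, 0, 0, 0, 8, -10, 140, 1225, 8456]; [0, 0, 0, 0, 0, 10, -15, 245, 2450]; [0, 0, 0, 0, 0, 0, 12, -21, 392]; [0, 0, 0, 0, 0, 0, 0, 14, -28]; [0, 0, 0, 0, 0, 0, 0, 0, 16]] (rows listed top to bottom)


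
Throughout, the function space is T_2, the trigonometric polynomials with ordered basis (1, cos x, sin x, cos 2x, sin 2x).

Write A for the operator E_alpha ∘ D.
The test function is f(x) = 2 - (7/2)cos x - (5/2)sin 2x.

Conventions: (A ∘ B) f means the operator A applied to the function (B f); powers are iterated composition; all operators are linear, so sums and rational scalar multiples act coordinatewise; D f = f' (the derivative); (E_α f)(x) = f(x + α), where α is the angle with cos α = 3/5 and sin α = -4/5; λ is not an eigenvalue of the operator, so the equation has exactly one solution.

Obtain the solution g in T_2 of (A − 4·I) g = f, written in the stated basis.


write g with unknown coordinates in the stated basis and equate coefficients in (A − 4·I) g = f
solving from the highest basis element down gives g = -1/2 + (56/53)cos x - (21/106)sin x - (35/116)cos 2x + (65/58)sin 2x
check: A g = (77/106)cos x - (42/53)sin x - (35/29)cos 2x + (115/58)sin 2x
so A g − 4·g = 2 - (7/2)cos x - (5/2)sin 2x = f ✓

the result is g(x) = -1/2 + (56/53)cos x - (21/106)sin x - (35/116)cos 2x + (65/58)sin 2x


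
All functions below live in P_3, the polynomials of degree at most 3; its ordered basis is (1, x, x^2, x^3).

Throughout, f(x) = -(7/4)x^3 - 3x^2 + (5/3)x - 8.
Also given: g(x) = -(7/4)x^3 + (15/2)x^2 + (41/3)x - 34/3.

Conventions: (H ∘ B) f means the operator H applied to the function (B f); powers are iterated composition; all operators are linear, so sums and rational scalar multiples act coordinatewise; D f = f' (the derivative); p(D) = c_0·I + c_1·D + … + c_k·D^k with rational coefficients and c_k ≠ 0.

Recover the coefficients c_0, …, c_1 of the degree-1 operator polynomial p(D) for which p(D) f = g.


D^0 f = -(7/4)x^3 - 3x^2 + (5/3)x - 8
D^1 f = -(21/4)x^2 - 6x + 5/3
matching coefficients of g against c_0 f + c_1 Df + … from the top degree down determines the c_i
solution: c_0 = 1, c_1 = -2

p(D) = I − 2·D, i.e. c_0 = 1, c_1 = -2


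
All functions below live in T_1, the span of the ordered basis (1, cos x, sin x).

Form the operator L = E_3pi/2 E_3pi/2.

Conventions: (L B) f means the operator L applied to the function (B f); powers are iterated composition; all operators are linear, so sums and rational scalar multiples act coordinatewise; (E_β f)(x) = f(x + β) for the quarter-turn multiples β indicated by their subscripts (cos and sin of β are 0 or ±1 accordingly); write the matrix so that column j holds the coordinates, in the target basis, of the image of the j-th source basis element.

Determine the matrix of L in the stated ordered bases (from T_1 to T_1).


image of 1: 1
image of cos x: -cos x
image of sin x: -sin x
each image's coordinates form column j of the matrix

the matrix is [[1, 0, 0]; [0, -1, 0]; [0, 0, -1]] (rows listed top to bottom)


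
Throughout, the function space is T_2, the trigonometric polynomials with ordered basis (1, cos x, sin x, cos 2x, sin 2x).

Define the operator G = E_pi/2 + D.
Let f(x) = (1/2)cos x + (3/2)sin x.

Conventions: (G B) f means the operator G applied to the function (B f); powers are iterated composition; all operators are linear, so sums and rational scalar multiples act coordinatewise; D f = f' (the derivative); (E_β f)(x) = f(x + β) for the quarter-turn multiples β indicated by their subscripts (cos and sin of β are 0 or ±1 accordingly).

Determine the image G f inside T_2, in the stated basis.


the image equals g(x) = 3cos x - sin x

E_pi/2 f = (3/2)cos x - (1/2)sin x
D f = (3/2)cos x - (1/2)sin x
(E_pi/2 + D) f = 3cos x - sin x


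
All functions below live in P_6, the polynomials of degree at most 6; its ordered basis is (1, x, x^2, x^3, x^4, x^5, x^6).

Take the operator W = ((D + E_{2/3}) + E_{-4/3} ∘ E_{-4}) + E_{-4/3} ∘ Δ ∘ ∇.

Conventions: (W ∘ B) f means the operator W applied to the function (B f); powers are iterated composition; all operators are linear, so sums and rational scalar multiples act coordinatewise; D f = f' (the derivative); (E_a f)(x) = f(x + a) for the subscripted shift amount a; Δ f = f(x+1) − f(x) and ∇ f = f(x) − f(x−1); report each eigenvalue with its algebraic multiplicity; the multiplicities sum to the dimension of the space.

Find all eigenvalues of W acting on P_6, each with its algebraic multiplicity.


λ = 2 (multiplicity 7)

image of 1: 2
image of x: 2x - 11/3
image of x^2: 2x^2 - (22/3)x + 278/9
image of x^3: 2x^3 - 11x^2 + (278/3)x - 4304/27
image of x^4: 2x^4 - (44/3)x^3 + (556/3)x^2 - (17216/27)x + 67442/81
image of x^5: 2x^5 - (55/3)x^4 + (2780/9)x^3 - (43040/27)x^2 + (337210/81)x - 1063304/243
image of x^6: 2x^6 - 22x^5 + (1390/3)x^4 - (86080/27)x^3 + (337210/27)x^2 - (2126608/81)x + 16886738/729
the matrix is upper triangular; its diagonal is (2, 2, 2, 2, 2, 2, 2)
for a triangular matrix the eigenvalues are the diagonal entries, with algebraic multiplicity their repetition count


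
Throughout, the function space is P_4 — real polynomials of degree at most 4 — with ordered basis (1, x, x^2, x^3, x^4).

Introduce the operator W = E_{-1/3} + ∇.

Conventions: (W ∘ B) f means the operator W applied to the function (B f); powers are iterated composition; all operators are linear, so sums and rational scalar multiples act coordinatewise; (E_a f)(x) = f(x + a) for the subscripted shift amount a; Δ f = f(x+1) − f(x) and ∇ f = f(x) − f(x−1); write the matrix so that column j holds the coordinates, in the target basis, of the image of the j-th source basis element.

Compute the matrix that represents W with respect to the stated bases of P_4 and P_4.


image of 1: 1
image of x: x + 2/3
image of x^2: x^2 + (4/3)x - 8/9
image of x^3: x^3 + 2x^2 - (8/3)x + 26/27
image of x^4: x^4 + (8/3)x^3 - (16/3)x^2 + (104/27)x - 80/81
each image's coordinates form column j of the matrix

the matrix is [[1, 2/3, -8/9, 26/27, -80/81]; [0, 1, 4/3, -8/3, 104/27]; [0, 0, 1, 2, -16/3]; [0, 0, 0, 1, 8/3]; [0, 0, 0, 0, 1]] (rows listed top to bottom)


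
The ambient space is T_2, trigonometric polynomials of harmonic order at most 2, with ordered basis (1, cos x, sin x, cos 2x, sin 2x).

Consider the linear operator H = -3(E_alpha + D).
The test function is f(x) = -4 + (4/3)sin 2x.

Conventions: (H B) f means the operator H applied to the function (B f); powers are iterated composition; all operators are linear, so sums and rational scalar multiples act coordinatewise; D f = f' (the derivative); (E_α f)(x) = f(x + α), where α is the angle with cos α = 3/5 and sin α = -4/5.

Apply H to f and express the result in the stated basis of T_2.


the result is g(x) = 12 - (104/25)cos 2x + (28/25)sin 2x

E_alpha f = -4 - (32/25)cos 2x - (28/75)sin 2x
D f = (8/3)cos 2x
(E_alpha + D) f = -4 + (104/75)cos 2x - (28/75)sin 2x
(-3(E_alpha + D)) f = 12 - (104/25)cos 2x + (28/25)sin 2x


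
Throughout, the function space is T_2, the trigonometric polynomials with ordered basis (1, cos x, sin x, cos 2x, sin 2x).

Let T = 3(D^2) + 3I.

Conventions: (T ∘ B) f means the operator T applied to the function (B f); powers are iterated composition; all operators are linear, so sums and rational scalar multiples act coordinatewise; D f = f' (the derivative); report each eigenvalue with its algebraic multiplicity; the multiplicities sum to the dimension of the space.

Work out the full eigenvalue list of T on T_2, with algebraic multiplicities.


image of 1: 3
image of cos x: 0
image of sin x: 0
image of cos 2x: -9cos 2x
image of sin 2x: -9sin 2x
the matrix is diagonal; its diagonal is (3, 0, 0, -9, -9)
for a triangular matrix the eigenvalues are the diagonal entries, with algebraic multiplicity their repetition count

λ = -9 (multiplicity 2), λ = 0 (multiplicity 2), λ = 3 (multiplicity 1)


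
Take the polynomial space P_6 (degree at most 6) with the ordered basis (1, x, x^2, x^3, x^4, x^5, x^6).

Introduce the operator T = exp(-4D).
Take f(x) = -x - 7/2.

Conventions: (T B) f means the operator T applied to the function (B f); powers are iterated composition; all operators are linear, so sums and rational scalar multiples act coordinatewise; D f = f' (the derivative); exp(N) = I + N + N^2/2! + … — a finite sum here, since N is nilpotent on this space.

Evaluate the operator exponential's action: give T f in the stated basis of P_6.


g(x) = -x + 1/2

order-1 term: 4
the series for exp(-4D) f terminates at order 1
exp(-4D) f = -x + 1/2


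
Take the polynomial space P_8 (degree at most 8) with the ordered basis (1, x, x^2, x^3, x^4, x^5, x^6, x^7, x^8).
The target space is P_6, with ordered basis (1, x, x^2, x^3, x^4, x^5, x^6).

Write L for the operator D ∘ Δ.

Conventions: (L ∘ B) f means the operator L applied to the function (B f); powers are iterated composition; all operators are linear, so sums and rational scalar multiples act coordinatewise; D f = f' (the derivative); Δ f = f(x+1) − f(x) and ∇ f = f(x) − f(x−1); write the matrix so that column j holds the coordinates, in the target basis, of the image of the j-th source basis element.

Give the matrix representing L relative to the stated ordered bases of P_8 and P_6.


the matrix is [[0, 0, 2, 3, 4, 5, 6, 7, 8]; [0, 0, 0, 6, 12, 20, 30, 42, 56]; [0, 0, 0, 0, 12, 30, 60, 105, 168]; [0, 0, 0, 0, 0, 20, 60, 140, 280]; [0, 0, 0, 0, 0, 0, 30, 105, 280]; [0, 0, 0, 0, 0, 0, 0, 42, 168]; [0, 0, 0, 0, 0, 0, 0, 0, 56]] (rows listed top to bottom)

image of 1: 0
image of x: 0
image of x^2: 2
image of x^3: 6x + 3
image of x^4: 12x^2 + 12x + 4
image of x^5: 20x^3 + 30x^2 + 20x + 5
image of x^6: 30x^4 + 60x^3 + 60x^2 + 30x + 6
image of x^7: 42x^5 + 105x^4 + 140x^3 + 105x^2 + 42x + 7
image of x^8: 56x^6 + 168x^5 + 280x^4 + 280x^3 + 168x^2 + 56x + 8
each image's coordinates form column j of the matrix


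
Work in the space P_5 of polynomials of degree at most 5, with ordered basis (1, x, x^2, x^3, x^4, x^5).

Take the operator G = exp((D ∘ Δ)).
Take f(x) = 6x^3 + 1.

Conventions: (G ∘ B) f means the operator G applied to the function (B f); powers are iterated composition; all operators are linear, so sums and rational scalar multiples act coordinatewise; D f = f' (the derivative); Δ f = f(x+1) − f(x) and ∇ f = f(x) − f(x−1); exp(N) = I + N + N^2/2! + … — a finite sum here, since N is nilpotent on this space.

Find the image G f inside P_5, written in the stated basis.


g(x) = 6x^3 + 36x + 19

order-1 term: 36x + 18
the series for exp((D ∘ Δ)) f terminates at order 1
exp((D ∘ Δ)) f = 6x^3 + 36x + 19


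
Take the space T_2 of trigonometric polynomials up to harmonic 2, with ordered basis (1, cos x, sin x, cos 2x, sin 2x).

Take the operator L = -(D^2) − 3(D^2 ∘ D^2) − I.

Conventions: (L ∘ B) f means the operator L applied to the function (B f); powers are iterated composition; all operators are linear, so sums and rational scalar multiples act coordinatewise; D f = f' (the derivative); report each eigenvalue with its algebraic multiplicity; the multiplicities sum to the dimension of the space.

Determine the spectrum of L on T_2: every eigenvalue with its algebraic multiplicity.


image of 1: -1
image of cos x: -3cos x
image of sin x: -3sin x
image of cos 2x: -45cos 2x
image of sin 2x: -45sin 2x
the matrix is diagonal; its diagonal is (-1, -3, -3, -45, -45)
for a triangular matrix the eigenvalues are the diagonal entries, with algebraic multiplicity their repetition count

λ = -45 (multiplicity 2), λ = -3 (multiplicity 2), λ = -1 (multiplicity 1)


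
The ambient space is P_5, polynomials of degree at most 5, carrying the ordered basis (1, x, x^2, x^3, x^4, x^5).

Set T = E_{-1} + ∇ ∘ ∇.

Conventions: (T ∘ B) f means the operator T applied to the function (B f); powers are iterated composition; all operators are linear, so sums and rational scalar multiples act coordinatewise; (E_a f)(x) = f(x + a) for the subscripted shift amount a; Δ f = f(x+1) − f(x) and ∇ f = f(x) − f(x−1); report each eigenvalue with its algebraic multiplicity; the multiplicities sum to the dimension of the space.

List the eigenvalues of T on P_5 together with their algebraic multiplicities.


image of 1: 1
image of x: x - 1
image of x^2: x^2 - 2x + 3
image of x^3: x^3 - 3x^2 + 9x - 7
image of x^4: x^4 - 4x^3 + 18x^2 - 28x + 15
image of x^5: x^5 - 5x^4 + 30x^3 - 70x^2 + 75x - 31
the matrix is upper triangular; its diagonal is (1, 1, 1, 1, 1, 1)
for a triangular matrix the eigenvalues are the diagonal entries, with algebraic multiplicity their repetition count

λ = 1 (multiplicity 6)


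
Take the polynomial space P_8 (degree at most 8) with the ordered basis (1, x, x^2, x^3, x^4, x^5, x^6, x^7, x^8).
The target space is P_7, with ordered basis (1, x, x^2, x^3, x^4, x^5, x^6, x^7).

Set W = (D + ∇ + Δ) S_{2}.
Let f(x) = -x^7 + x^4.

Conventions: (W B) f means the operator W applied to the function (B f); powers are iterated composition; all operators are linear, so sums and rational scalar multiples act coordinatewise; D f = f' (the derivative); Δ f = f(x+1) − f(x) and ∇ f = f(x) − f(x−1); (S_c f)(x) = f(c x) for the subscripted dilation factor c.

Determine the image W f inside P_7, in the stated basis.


the result is g(x) = -2688x^6 - 8960x^4 + 192x^3 - 5376x^2 + 128x - 256

S_{2} f = -128x^7 + 16x^4
D S_{2} f = -896x^6 + 64x^3
∇ S_{2} f = -896x^6 + 2688x^5 - 4480x^4 + 4544x^3 - 2784x^2 + 960x - 144
Δ S_{2} f = -896x^6 - 2688x^5 - 4480x^4 - 4416x^3 - 2592x^2 - 832x - 112
(D + ∇ + Δ) S_{2} f = -2688x^6 - 8960x^4 + 192x^3 - 5376x^2 + 128x - 256


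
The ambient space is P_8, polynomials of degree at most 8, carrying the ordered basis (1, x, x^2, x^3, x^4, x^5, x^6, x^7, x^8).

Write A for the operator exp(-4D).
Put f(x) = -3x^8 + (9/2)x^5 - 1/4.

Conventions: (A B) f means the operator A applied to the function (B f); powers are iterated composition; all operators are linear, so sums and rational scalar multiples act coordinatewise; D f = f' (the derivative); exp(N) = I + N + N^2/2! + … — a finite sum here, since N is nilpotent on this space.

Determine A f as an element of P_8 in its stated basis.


order-1 term: 96x^7 - 90x^4
order-2 term: -1344x^6 + 720x^3
order-3 term: 10752x^5 - 2880x^2
order-4 term: -53760x^4 + 5760x
order-5 term: 172032x^3 - 4608
order-6 term: -344064x^2
order-7 term: 393216x
order-8 term: -196608
the series for exp(-4D) f terminates at order 8
exp(-4D) f = -3x^8 + 96x^7 - 1344x^6 + (21513/2)x^5 - 53850x^4 + 172752x^3 - 346944x^2 + 398976x - 804865/4

the result is g(x) = -3x^8 + 96x^7 - 1344x^6 + (21513/2)x^5 - 53850x^4 + 172752x^3 - 346944x^2 + 398976x - 804865/4


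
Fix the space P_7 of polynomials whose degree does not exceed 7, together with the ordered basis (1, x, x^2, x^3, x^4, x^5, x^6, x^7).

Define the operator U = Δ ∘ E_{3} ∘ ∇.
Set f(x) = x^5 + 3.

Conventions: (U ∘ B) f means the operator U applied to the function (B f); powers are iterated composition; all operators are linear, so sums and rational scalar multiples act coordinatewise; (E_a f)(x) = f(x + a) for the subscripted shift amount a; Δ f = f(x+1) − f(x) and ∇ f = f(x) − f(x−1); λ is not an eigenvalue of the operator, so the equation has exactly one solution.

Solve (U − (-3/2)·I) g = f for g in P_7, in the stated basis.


write g with unknown coordinates in the stated basis and equate coefficients in (U − (-3/2)·I) g = f
solving from the highest basis element down gives g = (2/3)x^5 - (80/9)x^3 - 80x^2 - (1880/9)x - 38
check: U g = (40/3)x^3 + 120x^2 + (940/3)x + 60
so U g − (-3/2)·g = x^5 + 3 = f ✓

the result is g(x) = (2/3)x^5 - (80/9)x^3 - 80x^2 - (1880/9)x - 38


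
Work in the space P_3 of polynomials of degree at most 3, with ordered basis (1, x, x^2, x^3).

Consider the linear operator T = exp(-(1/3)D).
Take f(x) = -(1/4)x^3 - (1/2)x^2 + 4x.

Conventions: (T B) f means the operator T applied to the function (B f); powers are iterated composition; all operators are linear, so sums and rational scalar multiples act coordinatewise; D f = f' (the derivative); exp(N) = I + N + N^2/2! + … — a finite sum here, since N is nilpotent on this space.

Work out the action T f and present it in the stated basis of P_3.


the result is g(x) = -(1/4)x^3 - (1/4)x^2 + (17/4)x - 149/108

order-1 term: (1/4)x^2 + (1/3)x - 4/3
order-2 term: -(1/12)x - 1/18
order-3 term: 1/108
the series for exp(-(1/3)D) f terminates at order 3
exp(-(1/3)D) f = -(1/4)x^3 - (1/4)x^2 + (17/4)x - 149/108


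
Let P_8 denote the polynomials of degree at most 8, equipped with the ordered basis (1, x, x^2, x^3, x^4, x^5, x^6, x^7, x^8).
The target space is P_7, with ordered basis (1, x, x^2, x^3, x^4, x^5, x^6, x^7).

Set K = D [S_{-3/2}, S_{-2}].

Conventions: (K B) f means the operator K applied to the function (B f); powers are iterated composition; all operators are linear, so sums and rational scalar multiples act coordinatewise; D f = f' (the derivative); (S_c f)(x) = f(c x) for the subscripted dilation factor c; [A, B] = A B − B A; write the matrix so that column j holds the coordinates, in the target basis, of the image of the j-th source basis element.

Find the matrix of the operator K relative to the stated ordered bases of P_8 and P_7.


the matrix is [[0, 0, 0, 0, 0, 0, 0, 0, 0]; [0, 0, 0, 0, 0, 0, 0, 0, 0]; [0, 0, 0, 0, 0, 0, 0, 0, 0]; [0, 0, 0, 0, 0, 0, 0, 0, 0]; [0, 0, 0, 0, 0, 0, 0, 0, 0]; [0, 0, 0, 0, 0, 0, 0, 0, 0]; [0, 0, 0, 0, 0, 0, 0, 0, 0]; [0, 0, 0, 0, 0, 0, 0, 0, 0]] (rows listed top to bottom)

image of 1: 0
image of x: 0
image of x^2: 0
image of x^3: 0
image of x^4: 0
image of x^5: 0
image of x^6: 0
image of x^7: 0
image of x^8: 0
each image's coordinates form column j of the matrix


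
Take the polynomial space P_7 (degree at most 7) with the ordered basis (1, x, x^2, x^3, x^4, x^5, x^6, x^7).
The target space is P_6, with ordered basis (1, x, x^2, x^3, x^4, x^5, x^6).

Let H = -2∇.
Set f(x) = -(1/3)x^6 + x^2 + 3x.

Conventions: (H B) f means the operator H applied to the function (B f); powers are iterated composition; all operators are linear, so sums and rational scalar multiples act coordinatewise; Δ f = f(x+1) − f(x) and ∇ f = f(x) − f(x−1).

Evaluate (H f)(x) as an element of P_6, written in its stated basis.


∇ f = -2x^5 + 5x^4 - (20/3)x^3 + 5x^2 + 7/3
(-2∇) f = 4x^5 - 10x^4 + (40/3)x^3 - 10x^2 - 14/3

the result is g(x) = 4x^5 - 10x^4 + (40/3)x^3 - 10x^2 - 14/3


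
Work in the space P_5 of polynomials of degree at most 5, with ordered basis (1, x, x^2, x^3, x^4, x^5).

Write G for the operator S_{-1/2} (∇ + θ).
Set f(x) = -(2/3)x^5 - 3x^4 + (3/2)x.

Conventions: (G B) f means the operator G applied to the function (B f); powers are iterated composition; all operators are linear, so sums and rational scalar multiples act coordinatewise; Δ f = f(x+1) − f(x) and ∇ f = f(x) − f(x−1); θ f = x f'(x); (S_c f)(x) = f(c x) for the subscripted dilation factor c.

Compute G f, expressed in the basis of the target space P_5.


∇ f = -(10/3)x^4 - (16/3)x^3 + (34/3)x^2 - (26/3)x + 23/6
θ f = -(10/3)x^5 - 12x^4 + (3/2)x
(∇ + θ) f = -(10/3)x^5 - (46/3)x^4 - (16/3)x^3 + (34/3)x^2 - (43/6)x + 23/6
S_{-1/2} (∇ + θ) f = (5/48)x^5 - (23/24)x^4 + (2/3)x^3 + (17/6)x^2 + (43/12)x + 23/6

the image equals g(x) = (5/48)x^5 - (23/24)x^4 + (2/3)x^3 + (17/6)x^2 + (43/12)x + 23/6


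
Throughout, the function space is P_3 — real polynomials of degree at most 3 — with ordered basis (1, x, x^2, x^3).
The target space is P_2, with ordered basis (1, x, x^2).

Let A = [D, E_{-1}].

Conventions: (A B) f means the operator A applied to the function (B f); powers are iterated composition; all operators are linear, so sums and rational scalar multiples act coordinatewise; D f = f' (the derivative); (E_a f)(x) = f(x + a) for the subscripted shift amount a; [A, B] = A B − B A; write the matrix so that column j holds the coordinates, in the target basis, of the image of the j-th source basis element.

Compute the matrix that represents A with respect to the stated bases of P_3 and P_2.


image of 1: 0
image of x: 0
image of x^2: 0
image of x^3: 0
each image's coordinates form column j of the matrix

the matrix is [[0, 0, 0, 0]; [0, 0, 0, 0]; [0, 0, 0, 0]] (rows listed top to bottom)


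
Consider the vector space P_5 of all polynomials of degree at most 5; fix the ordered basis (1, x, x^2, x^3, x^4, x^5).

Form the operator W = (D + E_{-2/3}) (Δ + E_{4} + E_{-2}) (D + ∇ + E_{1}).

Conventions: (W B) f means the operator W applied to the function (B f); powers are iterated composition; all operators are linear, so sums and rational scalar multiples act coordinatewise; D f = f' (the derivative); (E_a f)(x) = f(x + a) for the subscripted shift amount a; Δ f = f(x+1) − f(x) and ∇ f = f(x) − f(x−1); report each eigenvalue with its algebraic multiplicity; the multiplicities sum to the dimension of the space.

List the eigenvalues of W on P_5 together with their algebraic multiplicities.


λ = 2 (multiplicity 6)

image of 1: 2
image of x: 2x + 29/3
image of x^2: 2x^2 + (58/3)x + 413/9
image of x^3: 2x^3 + 29x^2 + (413/3)x + 8111/27
image of x^4: 2x^4 + (116/3)x^3 + (826/3)x^2 + (32444/27)x + 114053/81
image of x^5: 2x^5 + (145/3)x^4 + (4130/9)x^3 + (81110/27)x^2 + (570265/81)x + 1980737/243
the matrix is upper triangular; its diagonal is (2, 2, 2, 2, 2, 2)
for a triangular matrix the eigenvalues are the diagonal entries, with algebraic multiplicity their repetition count


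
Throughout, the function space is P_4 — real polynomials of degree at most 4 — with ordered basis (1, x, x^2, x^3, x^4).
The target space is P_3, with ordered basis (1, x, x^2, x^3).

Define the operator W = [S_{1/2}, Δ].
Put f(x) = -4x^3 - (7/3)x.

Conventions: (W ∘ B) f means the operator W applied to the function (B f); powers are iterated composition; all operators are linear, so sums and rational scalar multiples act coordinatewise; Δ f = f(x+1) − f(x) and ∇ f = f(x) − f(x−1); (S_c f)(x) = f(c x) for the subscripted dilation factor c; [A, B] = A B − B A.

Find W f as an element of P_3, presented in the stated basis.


the result is g(x) = -(3/2)x^2 - (9/2)x - 14/3

Δ f = -12x^2 - 12x - 19/3
S_{1/2} Δ f = -3x^2 - 6x - 19/3
S_{1/2} f = -(1/2)x^3 - (7/6)x
Δ S_{1/2} f = -(3/2)x^2 - (3/2)x - 5/3
[S_{1/2}, Δ] f = -(3/2)x^2 - (9/2)x - 14/3


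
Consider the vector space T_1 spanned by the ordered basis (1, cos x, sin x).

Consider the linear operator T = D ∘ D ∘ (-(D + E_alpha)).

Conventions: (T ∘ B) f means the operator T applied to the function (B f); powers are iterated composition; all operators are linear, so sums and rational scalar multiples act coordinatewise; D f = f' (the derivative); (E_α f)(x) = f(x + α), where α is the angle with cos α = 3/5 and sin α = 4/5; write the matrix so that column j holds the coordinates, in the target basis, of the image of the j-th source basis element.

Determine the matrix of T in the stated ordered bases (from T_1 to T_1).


image of 1: 0
image of cos x: (3/5)cos x - (9/5)sin x
image of sin x: (9/5)cos x + (3/5)sin x
each image's coordinates form column j of the matrix

the matrix is [[0, 0, 0]; [0, 3/5, 9/5]; [0, -9/5, 3/5]] (rows listed top to bottom)


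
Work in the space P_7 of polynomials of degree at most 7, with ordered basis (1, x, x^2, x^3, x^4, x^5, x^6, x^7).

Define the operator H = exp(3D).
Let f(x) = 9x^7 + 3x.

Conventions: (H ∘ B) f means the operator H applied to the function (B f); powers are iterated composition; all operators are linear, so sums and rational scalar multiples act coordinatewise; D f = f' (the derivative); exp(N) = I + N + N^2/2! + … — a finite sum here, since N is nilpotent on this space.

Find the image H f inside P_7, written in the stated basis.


order-1 term: 189x^6 + 9
order-2 term: 1701x^5
order-3 term: 8505x^4
order-4 term: 25515x^3
order-5 term: 45927x^2
order-6 term: 45927x
order-7 term: 19683
the series for exp(3D) f terminates at order 7
exp(3D) f = 9x^7 + 189x^6 + 1701x^5 + 8505x^4 + 25515x^3 + 45927x^2 + 45930x + 19692

g(x) = 9x^7 + 189x^6 + 1701x^5 + 8505x^4 + 25515x^3 + 45927x^2 + 45930x + 19692


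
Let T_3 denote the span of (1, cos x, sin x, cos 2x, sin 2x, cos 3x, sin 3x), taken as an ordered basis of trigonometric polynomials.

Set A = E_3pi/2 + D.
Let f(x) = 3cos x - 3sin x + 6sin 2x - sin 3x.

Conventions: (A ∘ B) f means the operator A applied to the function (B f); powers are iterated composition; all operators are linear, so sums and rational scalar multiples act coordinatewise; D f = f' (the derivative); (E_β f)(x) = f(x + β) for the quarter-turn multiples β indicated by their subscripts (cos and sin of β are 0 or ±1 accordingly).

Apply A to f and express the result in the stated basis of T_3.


the image equals g(x) = 12cos 2x - 6sin 2x - 4cos 3x

E_3pi/2 f = 3cos x + 3sin x - 6sin 2x - cos 3x
D f = -3cos x - 3sin x + 12cos 2x - 3cos 3x
(E_3pi/2 + D) f = 12cos 2x - 6sin 2x - 4cos 3x
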